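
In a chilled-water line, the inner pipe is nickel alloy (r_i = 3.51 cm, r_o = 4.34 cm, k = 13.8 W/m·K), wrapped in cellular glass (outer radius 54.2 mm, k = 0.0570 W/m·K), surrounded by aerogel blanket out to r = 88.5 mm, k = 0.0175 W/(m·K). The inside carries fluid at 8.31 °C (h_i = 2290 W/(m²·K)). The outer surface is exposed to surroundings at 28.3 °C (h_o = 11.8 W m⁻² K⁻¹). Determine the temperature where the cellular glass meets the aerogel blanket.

Series thermal resistances, inner to outer:
  R'_conv,in = 1/(2πr h) = 1/(2π·0.0351·2290) = 0.001980 m·K/W
  R'_nickel alloy = ln(0.0434/0.0351)/(2πk) = 0.2123/(2π·13.8) = 0.002448 m·K/W
  R'_cellular glass = ln(0.0542/0.0434)/(2πk) = 0.2222/(2π·0.0570) = 0.6205 m·K/W
  R'_aerogel blanket = ln(0.0885/0.0542)/(2πk) = 0.4903/(2π·0.0175) = 4.459 m·K/W
  R'_conv,out = 1/(2πr h) = 1/(2π·0.0885·11.8) = 0.1524 m·K/W
ΣR = 0.001980 + 0.002448 + 0.6205 + 4.459 + 0.1524 = 5.236 m·K/W
Q' = ΔT/ΣR = (8.31 °C − 28.3 °C)/5.236 = -3.818 W/m
From the inner boundary to the cellular glass/aerogel blanket interface, ΣR_partial = 0.6249 m·K/W.
T_interface = T_in − Q'·ΣR_partial = 8.31 °C − (-3.818)(0.6249) = 10.7 °C

T = 10.7 °C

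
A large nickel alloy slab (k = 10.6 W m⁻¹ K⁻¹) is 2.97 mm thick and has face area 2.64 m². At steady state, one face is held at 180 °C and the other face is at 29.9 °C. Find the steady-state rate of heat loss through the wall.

Q = 1410 kW

Q = kA·ΔT/L = 10.6 × 2.64 × |180 °C − 29.9 °C| / 0.00297 = 1.41×10^6 W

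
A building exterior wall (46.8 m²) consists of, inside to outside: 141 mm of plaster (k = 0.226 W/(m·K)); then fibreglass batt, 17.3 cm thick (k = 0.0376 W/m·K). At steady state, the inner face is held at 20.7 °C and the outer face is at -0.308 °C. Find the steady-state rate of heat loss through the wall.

Treat each layer as a resistance in series:
  R_plaster = L/(kA) = 0.141/(0.226·46.8) = 0.01333 K/W
  R_fibreglass batt = L/(kA) = 0.173/(0.0376·46.8) = 0.09831 K/W
ΣR = 0.01333 + 0.09831 = 0.1116 K/W
Q = ΔT/ΣR = (20.7 °C − -0.308 °C)/0.1116 = 188 W

Q = 188 W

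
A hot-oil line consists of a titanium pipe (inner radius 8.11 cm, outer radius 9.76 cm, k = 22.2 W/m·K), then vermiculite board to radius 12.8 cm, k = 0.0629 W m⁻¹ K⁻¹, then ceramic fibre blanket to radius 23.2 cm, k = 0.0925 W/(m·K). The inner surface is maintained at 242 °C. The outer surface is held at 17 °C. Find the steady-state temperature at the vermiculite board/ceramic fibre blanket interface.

T = 152 °C

Treat each layer as a resistance in series:
  R'_titanium = ln(0.0976/0.0811)/(2πk) = 0.1852/(2π·22.2) = 0.001328 m·K/W
  R'_vermiculite board = ln(0.128/0.0976)/(2πk) = 0.2712/(2π·0.0629) = 0.6861 m·K/W
  R'_ceramic fibre blanket = ln(0.232/0.128)/(2πk) = 0.5947/(2π·0.0925) = 1.023 m·K/W
ΣR = 0.001328 + 0.6861 + 1.023 = 1.710 m·K/W
Q' = ΔT/ΣR = (242 °C − 17 °C)/1.710 = 131.6 W/m
From the inner boundary to the vermiculite board/ceramic fibre blanket interface, ΣR_partial = 0.6874 m·K/W.
T_interface = T_in − Q'·ΣR_partial = 242 °C − (131.6)(0.6874) = 152 °C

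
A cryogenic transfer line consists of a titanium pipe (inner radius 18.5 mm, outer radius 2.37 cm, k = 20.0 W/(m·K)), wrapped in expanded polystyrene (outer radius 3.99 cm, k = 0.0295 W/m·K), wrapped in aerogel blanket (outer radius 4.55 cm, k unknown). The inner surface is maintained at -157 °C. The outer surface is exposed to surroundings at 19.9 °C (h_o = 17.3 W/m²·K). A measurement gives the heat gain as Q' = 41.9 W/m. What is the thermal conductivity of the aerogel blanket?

ΣR = ΔT/Q' = |-157 − 19.9|/41.9 = 4.222 m·K/W
Known resistances:
  R'_titanium = ln(0.0237/0.0185)/(2πk) = 0.2477/(2π·20.0) = 0.001971 m·K/W
  R'_expanded polystyrene = ln(0.0399/0.0237)/(2πk) = 0.5209/(2π·0.0295) = 2.810 m·K/W
  R'_conv,out = 1/(2πr h) = 1/(2π·0.0455·17.3) = 0.2022 m·K/W
R_aerogel blanket = ΣR − ΣR_known = 4.222 − 3.014 = 1.208 m·K/W
ln(r₂/r₁)/(2πk) = 1.208 ⇒ k = 0.1313/(2π·1.208) = 0.0173 W/m·K

k = 0.0173 W/m·K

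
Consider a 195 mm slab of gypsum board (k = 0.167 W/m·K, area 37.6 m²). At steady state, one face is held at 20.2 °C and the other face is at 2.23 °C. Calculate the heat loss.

Q = 579 W

Q = kA·ΔT/L = 0.167 × 37.6 × |20.2 °C − 2.23 °C| / 0.195 = 579 W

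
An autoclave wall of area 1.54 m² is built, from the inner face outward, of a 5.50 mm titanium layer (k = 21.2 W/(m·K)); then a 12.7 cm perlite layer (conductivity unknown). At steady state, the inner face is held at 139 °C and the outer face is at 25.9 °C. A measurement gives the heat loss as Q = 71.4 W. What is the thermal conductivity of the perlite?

k = 0.0521 W/m·K

ΣR = ΔT/Q = |139 − 25.9|/71.4 = 1.584 K/W
Known resistances:
  R_titanium = L/(kA) = 0.00550/(21.2·1.54) = 1.685×10^-4 K/W
R_perlite = ΣR − ΣR_known = 1.584 − 1.685×10^-4 = 1.584 K/W
L/(kA) = 1.584 ⇒ k = 0.127/(1.584·1.54) = 0.0521 W/m·K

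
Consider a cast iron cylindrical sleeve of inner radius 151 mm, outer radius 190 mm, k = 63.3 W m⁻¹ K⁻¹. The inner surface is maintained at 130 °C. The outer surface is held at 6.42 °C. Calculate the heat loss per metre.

Q' = 2πk·ΔT/ln(r₂/r₁) = 2π × 63.3 × 123.58 / ln(0.190/0.151) = 2.14×10^5 W/m

Q' = 2.14×10^5 W/m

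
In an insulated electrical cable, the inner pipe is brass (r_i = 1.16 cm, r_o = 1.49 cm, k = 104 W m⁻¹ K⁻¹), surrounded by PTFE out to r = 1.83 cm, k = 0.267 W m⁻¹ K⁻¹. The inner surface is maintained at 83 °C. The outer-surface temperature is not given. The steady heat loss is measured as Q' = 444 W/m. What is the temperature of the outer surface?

Series resistances:
  R'_brass = ln(0.0149/0.0116)/(2πk) = 0.2504/(2π·104) = 3.831×10^-4 m·K/W
  R'_PTFE = ln(0.0183/0.0149)/(2πk) = 0.2055/(2π·0.267) = 0.1225 m·K/W
ΣR = 0.1229 m·K/W
ΔT = Q'·ΣR = 444 × 0.1229 = 54.57 K
Heat flows outward, so T_out = T_in − ΔT = 83 − 54.57 = 28.4 °C

T_out = 28.4 °C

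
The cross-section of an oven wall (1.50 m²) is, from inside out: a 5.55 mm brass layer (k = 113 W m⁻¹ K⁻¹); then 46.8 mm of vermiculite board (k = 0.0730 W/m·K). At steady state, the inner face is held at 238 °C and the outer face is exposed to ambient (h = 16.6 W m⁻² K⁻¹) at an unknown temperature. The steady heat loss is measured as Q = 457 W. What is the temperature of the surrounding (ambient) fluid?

Series resistances:
  R_brass = L/(kA) = 0.00555/(113·1.50) = 3.274×10^-5 K/W
  R_vermiculite board = L/(kA) = 0.0468/(0.0730·1.50) = 0.4274 K/W
  R_conv,out = 1/(hA) = 1/(16.6·1.50) = 0.04016 K/W
ΣR = 0.4676 K/W
ΔT = Q·ΣR = 457 × 0.4676 = 213.7 K
Heat flows outward, so T_out = T_in − ΔT = 238 − 213.7 = 24.3 °C

T_out = 24.3 °C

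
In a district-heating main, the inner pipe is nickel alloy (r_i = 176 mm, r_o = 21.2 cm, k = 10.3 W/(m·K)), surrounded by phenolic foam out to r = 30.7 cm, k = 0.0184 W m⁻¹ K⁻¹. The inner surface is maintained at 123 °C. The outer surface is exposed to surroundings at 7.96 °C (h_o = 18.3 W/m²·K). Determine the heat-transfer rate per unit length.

Q' = 35.6 W/m

Resistance network (inner→outer):
  R'_nickel alloy = ln(0.212/0.176)/(2πk) = 0.1861/(2π·10.3) = 0.002876 m·K/W
  R'_phenolic foam = ln(0.307/0.212)/(2πk) = 0.3703/(2π·0.0184) = 3.203 m·K/W
  R'_conv,out = 1/(2πr h) = 1/(2π·0.307·18.3) = 0.02833 m·K/W
ΣR = 0.002876 + 3.203 + 0.02833 = 3.234 m·K/W
Q' = ΔT/ΣR = (123 °C − 7.96 °C)/3.234 = 35.6 W/m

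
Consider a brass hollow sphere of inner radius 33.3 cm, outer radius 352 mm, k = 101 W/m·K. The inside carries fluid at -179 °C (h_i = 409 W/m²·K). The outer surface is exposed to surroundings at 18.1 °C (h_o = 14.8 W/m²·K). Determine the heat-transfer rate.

Treat each layer as a resistance in series:
  R_conv,in = 1/(4πr²h) = 1/(4π·0.333²·409) = 0.001755 K/W
  R_brass = (1/0.333 − 1/0.352)/(4πk) = 0.1621/(4π·101) = 1.277×10^-4 K/W
  R_conv,out = 1/(4πr²h) = 1/(4π·0.352²·14.8) = 0.04340 K/W
ΣR = 0.001755 + 1.277×10^-4 + 0.04340 = 0.04528 K/W
Q = ΔT/ΣR = (-179 °C − 18.1 °C)/0.04528 = -4350 W
(Negative Q ⇒ heat flows inward; heat gain = 4350 W.)

Q = 4350 W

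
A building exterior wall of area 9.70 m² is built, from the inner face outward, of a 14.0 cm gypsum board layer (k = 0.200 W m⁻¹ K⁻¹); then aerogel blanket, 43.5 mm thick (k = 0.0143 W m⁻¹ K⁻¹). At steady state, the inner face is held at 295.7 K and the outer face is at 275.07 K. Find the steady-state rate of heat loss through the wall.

Resistance network (inner→outer):
  R_gypsum board = L/(kA) = 0.140/(0.200·9.70) = 0.07216 K/W
  R_aerogel blanket = L/(kA) = 0.0435/(0.0143·9.70) = 0.3136 K/W
ΣR = 0.07216 + 0.3136 = 0.3858 K/W
Q = ΔT/ΣR = (295.7 K − 275.07 K)/0.3858 = 53.5 W

Q = 53.5 W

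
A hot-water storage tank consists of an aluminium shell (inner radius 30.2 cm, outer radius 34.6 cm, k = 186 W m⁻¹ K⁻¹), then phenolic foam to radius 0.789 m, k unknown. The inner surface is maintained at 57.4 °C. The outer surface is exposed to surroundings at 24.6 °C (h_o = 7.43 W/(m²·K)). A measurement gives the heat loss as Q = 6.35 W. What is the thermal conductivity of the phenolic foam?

ΣR = ΔT/Q = |57.4 − 24.6|/6.35 = 5.165 K/W
Known resistances:
  R_aluminium = (1/0.302 − 1/0.346)/(4πk) = 0.4211/(4π·186) = 1.802×10^-4 K/W
  R_conv,out = 1/(4πr²h) = 1/(4π·0.789²·7.43) = 0.01720 K/W
R_phenolic foam = ΣR − ΣR_known = 5.165 − 0.01738 = 5.148 K/W
(1/r₁−1/r₂)/(4πk) = 5.148 ⇒ k = 1.623/(4π·5.148) = 0.0251 W/m·K

k = 0.0251 W/m·K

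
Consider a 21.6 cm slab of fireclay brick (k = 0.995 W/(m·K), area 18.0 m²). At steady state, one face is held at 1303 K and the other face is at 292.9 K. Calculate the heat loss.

Q = 83800 W

Q = kA·ΔT/L = 0.995 × 18.0 × |1303 K − 292.9 K| / 0.216 = 83800 W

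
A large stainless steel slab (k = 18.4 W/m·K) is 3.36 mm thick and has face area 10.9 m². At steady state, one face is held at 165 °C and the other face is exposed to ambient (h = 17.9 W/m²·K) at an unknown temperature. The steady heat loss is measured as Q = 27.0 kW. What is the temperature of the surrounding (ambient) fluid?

Series resistances:
  R_stainless steel = L/(kA) = 0.00336/(18.4·10.9) = 1.675×10^-5 K/W
  R_conv,out = 1/(hA) = 1/(17.9·10.9) = 0.005125 K/W
ΣR = 0.005142 K/W
ΔT = Q·ΣR = 27000 × 0.005142 = 138.8 K
Heat flows outward, so T_out = T_in − ΔT = 165 − 138.8 = 26.2 °C

T_out = 26.2 °C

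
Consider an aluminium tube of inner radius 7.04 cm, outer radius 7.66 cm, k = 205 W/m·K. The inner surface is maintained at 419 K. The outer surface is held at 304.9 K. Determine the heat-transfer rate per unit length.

Q' = 2πk·ΔT/ln(r₂/r₁) = 2π × 205 × 114.1 / ln(0.0766/0.0704) = 1.74×10^6 W/m

Q' = 1740 kW/m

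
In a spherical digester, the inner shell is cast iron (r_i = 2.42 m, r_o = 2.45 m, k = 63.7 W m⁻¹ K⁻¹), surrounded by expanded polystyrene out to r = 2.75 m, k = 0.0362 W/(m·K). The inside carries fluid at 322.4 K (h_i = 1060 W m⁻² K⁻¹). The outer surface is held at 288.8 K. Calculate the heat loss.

Q = 343 W

Resistance network (inner→outer):
  R_conv,in = 1/(4πr²h) = 1/(4π·2.42²·1060) = 1.282×10^-5 K/W
  R_cast iron = (1/2.42 − 1/2.45)/(4πk) = 0.005060/(4π·63.7) = 6.321×10^-6 K/W
  R_expanded polystyrene = (1/2.45 − 1/2.75)/(4πk) = 0.04453/(4π·0.0362) = 0.09788 K/W
ΣR = 1.282×10^-5 + 6.321×10^-6 + 0.09788 = 0.09790 K/W
Q = ΔT/ΣR = (322.4 K − 288.8 K)/0.09790 = 343 W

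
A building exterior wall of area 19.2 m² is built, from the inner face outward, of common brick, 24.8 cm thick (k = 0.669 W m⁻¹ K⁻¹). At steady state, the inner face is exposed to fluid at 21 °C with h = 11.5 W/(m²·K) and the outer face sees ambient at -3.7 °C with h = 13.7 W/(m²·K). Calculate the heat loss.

Q = 894 W

Series thermal resistances, inner to outer:
  R_conv,in = 1/(hA) = 1/(11.5·19.2) = 0.004529 K/W
  R_common brick = L/(kA) = 0.248/(0.669·19.2) = 0.01931 K/W
  R_conv,out = 1/(hA) = 1/(13.7·19.2) = 0.003802 K/W
ΣR = 0.004529 + 0.01931 + 0.003802 = 0.02764 K/W
Q = ΔT/ΣR = (21 °C − -3.7 °C)/0.02764 = 894 W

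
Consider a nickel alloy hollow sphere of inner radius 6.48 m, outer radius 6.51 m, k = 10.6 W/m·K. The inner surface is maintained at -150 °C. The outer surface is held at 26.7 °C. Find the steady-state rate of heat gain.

Q = 4πk·ΔT/(1/r₁ − 1/r₂) = 4π × 10.6 × 176.7 / (1/6.48 − 1/6.51) = 3.31×10^7 W

Q = 33100 kW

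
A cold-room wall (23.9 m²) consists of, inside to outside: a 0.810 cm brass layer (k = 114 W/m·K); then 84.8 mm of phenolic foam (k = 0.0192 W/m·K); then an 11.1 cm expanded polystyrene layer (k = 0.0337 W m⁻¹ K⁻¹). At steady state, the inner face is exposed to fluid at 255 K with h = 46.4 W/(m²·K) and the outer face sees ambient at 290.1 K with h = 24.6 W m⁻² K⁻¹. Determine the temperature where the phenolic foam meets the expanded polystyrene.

T = 275.04 K

Treat each layer as a resistance in series:
  R_conv,in = 1/(hA) = 1/(46.4·23.9) = 9.017×10^-4 K/W
  R_brass = L/(kA) = 0.00810/(114·23.9) = 2.973×10^-6 K/W
  R_phenolic foam = L/(kA) = 0.0848/(0.0192·23.9) = 0.1848 K/W
  R_expanded polystyrene = L/(kA) = 0.111/(0.0337·23.9) = 0.1378 K/W
  R_conv,out = 1/(hA) = 1/(24.6·23.9) = 0.001701 K/W
ΣR = 9.017×10^-4 + 2.973×10^-6 + 0.1848 + 0.1378 + 0.001701 = 0.3252 K/W
Q = ΔT/ΣR = (255 K − 290.1 K)/0.3252 = -107.9 W
From the inner boundary to the phenolic foam/expanded polystyrene interface, ΣR_partial = 0.1857 K/W.
T_interface = T_in − Q·ΣR_partial = 255 K − (-107.9)(0.1857) = 275.04 K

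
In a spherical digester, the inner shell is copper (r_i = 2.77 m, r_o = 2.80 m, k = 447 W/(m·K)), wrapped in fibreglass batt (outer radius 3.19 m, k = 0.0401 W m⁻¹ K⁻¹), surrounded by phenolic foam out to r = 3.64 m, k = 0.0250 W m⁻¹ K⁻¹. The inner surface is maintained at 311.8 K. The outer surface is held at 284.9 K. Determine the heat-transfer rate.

Series thermal resistances, inner to outer:
  R_copper = (1/2.77 − 1/2.80)/(4πk) = 0.003868/(4π·447) = 6.886×10^-7 K/W
  R_fibreglass batt = (1/2.80 − 1/3.19)/(4πk) = 0.04366/(4π·0.0401) = 0.08665 K/W
  R_phenolic foam = (1/3.19 − 1/3.64)/(4πk) = 0.03875/(4π·0.0250) = 0.1234 K/W
ΣR = 6.886×10^-7 + 0.08665 + 0.1234 = 0.2101 K/W
Q = ΔT/ΣR = (311.8 K − 284.9 K)/0.2101 = 128 W

Q = 128 W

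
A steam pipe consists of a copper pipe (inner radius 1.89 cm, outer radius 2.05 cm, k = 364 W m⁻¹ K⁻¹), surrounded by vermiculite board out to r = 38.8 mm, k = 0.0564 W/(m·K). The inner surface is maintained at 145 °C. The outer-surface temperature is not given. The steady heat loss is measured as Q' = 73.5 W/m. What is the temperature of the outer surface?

Sum the resistances:
  R'_copper = ln(0.0205/0.0189)/(2πk) = 0.08126/(2π·364) = 3.553×10^-5 m·K/W
  R'_vermiculite board = ln(0.0388/0.0205)/(2πk) = 0.6380/(2π·0.0564) = 1.800 m·K/W
ΣR = 1.800 m·K/W
ΔT = Q'·ΣR = 73.5 × 1.800 = 132.3 K
Heat flows outward, so T_out = T_in − ΔT = 145 − 132.3 = 12.7 °C

T_out = 12.7 °C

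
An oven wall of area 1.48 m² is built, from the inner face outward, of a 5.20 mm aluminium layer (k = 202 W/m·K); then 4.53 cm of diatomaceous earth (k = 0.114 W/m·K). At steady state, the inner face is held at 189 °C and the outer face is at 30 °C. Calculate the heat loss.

Q = 592 W

Treat each layer as a resistance in series:
  R_aluminium = L/(kA) = 0.00520/(202·1.48) = 1.739×10^-5 K/W
  R_diatomaceous earth = L/(kA) = 0.0453/(0.114·1.48) = 0.2685 K/W
ΣR = 1.739×10^-5 + 0.2685 = 0.2685 K/W
Q = ΔT/ΣR = (189 °C − 30 °C)/0.2685 = 592 W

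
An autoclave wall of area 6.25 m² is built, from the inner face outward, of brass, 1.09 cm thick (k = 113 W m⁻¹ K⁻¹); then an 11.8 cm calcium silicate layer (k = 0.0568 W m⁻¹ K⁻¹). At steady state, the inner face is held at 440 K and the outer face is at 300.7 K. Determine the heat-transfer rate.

Resistance network (inner→outer):
  R_brass = L/(kA) = 0.0109/(113·6.25) = 1.543×10^-5 K/W
  R_calcium silicate = L/(kA) = 0.118/(0.0568·6.25) = 0.3324 K/W
ΣR = 1.543×10^-5 + 0.3324 = 0.3324 K/W
Q = ΔT/ΣR = (440 K − 300.7 K)/0.3324 = 419 W

Q = 419 W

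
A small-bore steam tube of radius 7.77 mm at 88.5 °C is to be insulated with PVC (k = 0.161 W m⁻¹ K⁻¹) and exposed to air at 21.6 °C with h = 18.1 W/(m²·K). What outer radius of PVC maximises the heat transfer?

For a cylinder, r_cr = k_ins/h = 0.161/18.1 = 0.00890 m = 0.890 cm

r_cr = 0.890 cm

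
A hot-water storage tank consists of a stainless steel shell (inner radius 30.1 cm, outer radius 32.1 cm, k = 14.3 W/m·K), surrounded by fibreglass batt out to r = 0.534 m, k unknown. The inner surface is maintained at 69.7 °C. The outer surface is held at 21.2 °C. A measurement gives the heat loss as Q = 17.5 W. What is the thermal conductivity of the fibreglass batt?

k = 0.0357 W/m·K

ΣR = ΔT/Q = |69.7 − 21.2|/17.5 = 2.771 K/W
Known resistances:
  R_stainless steel = (1/0.301 − 1/0.321)/(4πk) = 0.2070/(4π·14.3) = 0.001152 K/W
R_fibreglass batt = ΣR − ΣR_known = 2.771 − 0.001152 = 2.770 K/W
(1/r₁−1/r₂)/(4πk) = 2.770 ⇒ k = 1.243/(4π·2.770) = 0.0357 W/m·K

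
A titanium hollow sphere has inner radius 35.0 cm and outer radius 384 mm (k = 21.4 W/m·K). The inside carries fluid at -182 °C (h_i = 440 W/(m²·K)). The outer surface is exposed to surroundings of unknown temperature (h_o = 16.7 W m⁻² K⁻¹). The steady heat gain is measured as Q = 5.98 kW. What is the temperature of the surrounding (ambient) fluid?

T_out = 25.7 °C

Series resistances:
  R_conv,in = 1/(4πr²h) = 1/(4π·0.350²·440) = 0.001476 K/W
  R_titanium = (1/0.350 − 1/0.384)/(4πk) = 0.2530/(4π·21.4) = 9.407×10^-4 K/W
  R_conv,out = 1/(4πr²h) = 1/(4π·0.384²·16.7) = 0.03232 K/W
ΣR = 0.03473 K/W
ΔT = Q·ΣR = 5980 × 0.03473 = 207.7 K
Heat flows inward, so T_out = T_in + ΔT = -182 + 207.7 = 25.7 °C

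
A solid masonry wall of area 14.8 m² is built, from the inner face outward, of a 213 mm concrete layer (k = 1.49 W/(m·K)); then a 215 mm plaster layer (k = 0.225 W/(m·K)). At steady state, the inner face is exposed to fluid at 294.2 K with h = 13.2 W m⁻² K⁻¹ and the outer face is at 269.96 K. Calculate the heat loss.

Resistance network (inner→outer):
  R_conv,in = 1/(hA) = 1/(13.2·14.8) = 0.005119 K/W
  R_concrete = L/(kA) = 0.213/(1.49·14.8) = 0.009659 K/W
  R_plaster = L/(kA) = 0.215/(0.225·14.8) = 0.06456 K/W
ΣR = 0.005119 + 0.009659 + 0.06456 = 0.07934 K/W
Q = ΔT/ΣR = (294.2 K − 269.96 K)/0.07934 = 306 W

Q = 306 W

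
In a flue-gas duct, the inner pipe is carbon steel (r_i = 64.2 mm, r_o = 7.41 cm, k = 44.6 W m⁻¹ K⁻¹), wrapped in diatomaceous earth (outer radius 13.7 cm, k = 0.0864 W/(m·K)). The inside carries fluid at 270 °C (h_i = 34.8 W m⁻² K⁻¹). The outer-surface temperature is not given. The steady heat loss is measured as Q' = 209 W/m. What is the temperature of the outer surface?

Sum the resistances:
  R'_conv,in = 1/(2πr h) = 1/(2π·0.0642·34.8) = 0.07124 m·K/W
  R'_carbon steel = ln(0.0741/0.0642)/(2πk) = 0.1434/(2π·44.6) = 5.118×10^-4 m·K/W
  R'_diatomaceous earth = ln(0.137/0.0741)/(2πk) = 0.6146/(2π·0.0864) = 1.132 m·K/W
ΣR = 1.204 m·K/W
ΔT = Q'·ΣR = 209 × 1.204 = 251.6 K
Heat flows outward, so T_out = T_in − ΔT = 270 − 251.6 = 18.4 °C

T_out = 18.4 °C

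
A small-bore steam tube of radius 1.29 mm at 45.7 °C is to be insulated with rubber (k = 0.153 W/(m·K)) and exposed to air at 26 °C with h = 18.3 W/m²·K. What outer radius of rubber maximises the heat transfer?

r_cr = 0.836 cm

For a cylinder, r_cr = k_ins/h = 0.153/18.3 = 0.00836 m = 0.836 cm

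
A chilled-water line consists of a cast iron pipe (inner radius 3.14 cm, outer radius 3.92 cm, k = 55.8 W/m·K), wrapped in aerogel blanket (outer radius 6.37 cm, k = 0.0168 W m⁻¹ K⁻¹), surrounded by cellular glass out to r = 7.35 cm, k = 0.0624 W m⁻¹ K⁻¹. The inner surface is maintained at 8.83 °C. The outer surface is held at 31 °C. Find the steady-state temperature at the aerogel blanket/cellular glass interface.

Resistance network (inner→outer):
  R'_cast iron = ln(0.0392/0.0314)/(2πk) = 0.2219/(2π·55.8) = 6.328×10^-4 m·K/W
  R'_aerogel blanket = ln(0.0637/0.0392)/(2πk) = 0.4855/(2π·0.0168) = 4.599 m·K/W
  R'_cellular glass = ln(0.0735/0.0637)/(2πk) = 0.1431/(2π·0.0624) = 0.3650 m·K/W
ΣR = 6.328×10^-4 + 4.599 + 0.3650 = 4.965 m·K/W
Q' = ΔT/ΣR = (8.83 °C − 31 °C)/4.965 = -4.465 W/m
From the inner boundary to the aerogel blanket/cellular glass interface, ΣR_partial = 4.600 m·K/W.
T_interface = T_in − Q'·ΣR_partial = 8.83 °C − (-4.465)(4.600) = 29.4 °C

T = 29.4 °C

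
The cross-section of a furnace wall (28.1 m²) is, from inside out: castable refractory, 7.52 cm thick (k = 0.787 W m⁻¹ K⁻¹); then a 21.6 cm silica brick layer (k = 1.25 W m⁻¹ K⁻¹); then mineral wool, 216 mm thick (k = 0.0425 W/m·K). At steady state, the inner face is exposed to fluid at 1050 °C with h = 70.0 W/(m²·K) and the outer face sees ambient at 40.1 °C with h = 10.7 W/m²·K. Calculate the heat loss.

Q = 5.20 kW

Resistance network (inner→outer):
  R_conv,in = 1/(hA) = 1/(70.0·28.1) = 5.084×10^-4 K/W
  R_castable refractory = L/(kA) = 0.0752/(0.787·28.1) = 0.003400 K/W
  R_silica brick = L/(kA) = 0.216/(1.25·28.1) = 0.006149 K/W
  R_mineral wool = L/(kA) = 0.216/(0.0425·28.1) = 0.1809 K/W
  R_conv,out = 1/(hA) = 1/(10.7·28.1) = 0.003326 K/W
ΣR = 5.084×10^-4 + 0.003400 + 0.006149 + 0.1809 + 0.003326 = 0.1943 K/W
Q = ΔT/ΣR = (1050 °C − 40.1 °C)/0.1943 = 5200 W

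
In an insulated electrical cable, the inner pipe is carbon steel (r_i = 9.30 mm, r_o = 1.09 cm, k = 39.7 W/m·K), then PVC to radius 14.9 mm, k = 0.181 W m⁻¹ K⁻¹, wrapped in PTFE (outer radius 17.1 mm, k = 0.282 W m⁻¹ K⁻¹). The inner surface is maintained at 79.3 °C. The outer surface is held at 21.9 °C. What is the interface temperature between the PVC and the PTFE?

Resistance network (inner→outer):
  R'_carbon steel = ln(0.0109/0.00930)/(2πk) = 0.1587/(2π·39.7) = 6.364×10^-4 m·K/W
  R'_PVC = ln(0.0149/0.0109)/(2πk) = 0.3126/(2π·0.181) = 0.2749 m·K/W
  R'_PTFE = ln(0.0171/0.0149)/(2πk) = 0.1377/(2π·0.282) = 0.07772 m·K/W
ΣR = 6.364×10^-4 + 0.2749 + 0.07772 = 0.3533 m·K/W
Q' = ΔT/ΣR = (79.3 °C − 21.9 °C)/0.3533 = 162.5 W/m
From the inner boundary to the PVC/PTFE interface, ΣR_partial = 0.2755 m·K/W.
T_interface = T_in − Q'·ΣR_partial = 79.3 °C − (162.5)(0.2755) = 34.5 °C

T = 34.5 °C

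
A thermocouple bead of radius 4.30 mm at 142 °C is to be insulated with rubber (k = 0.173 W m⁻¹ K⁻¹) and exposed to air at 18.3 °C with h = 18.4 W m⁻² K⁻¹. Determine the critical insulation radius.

For a sphere, r_cr = 2k_ins/h = 2·0.173/18.4 = 0.0188 m = 1.88 cm

r_cr = 1.88 cm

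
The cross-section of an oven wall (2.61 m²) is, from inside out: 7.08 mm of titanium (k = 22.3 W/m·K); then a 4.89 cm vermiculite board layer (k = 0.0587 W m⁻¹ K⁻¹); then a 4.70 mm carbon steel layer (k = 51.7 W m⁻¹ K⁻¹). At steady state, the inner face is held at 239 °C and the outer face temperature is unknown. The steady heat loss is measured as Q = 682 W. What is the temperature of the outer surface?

T_out = 21.2 °C

Sum the resistances:
  R_titanium = L/(kA) = 0.00708/(22.3·2.61) = 1.216×10^-4 K/W
  R_vermiculite board = L/(kA) = 0.0489/(0.0587·2.61) = 0.3192 K/W
  R_carbon steel = L/(kA) = 0.00470/(51.7·2.61) = 3.483×10^-5 K/W
ΣR = 0.3193 K/W
ΔT = Q·ΣR = 682 × 0.3193 = 217.8 K
Heat flows outward, so T_out = T_in − ΔT = 239 − 217.8 = 21.2 °C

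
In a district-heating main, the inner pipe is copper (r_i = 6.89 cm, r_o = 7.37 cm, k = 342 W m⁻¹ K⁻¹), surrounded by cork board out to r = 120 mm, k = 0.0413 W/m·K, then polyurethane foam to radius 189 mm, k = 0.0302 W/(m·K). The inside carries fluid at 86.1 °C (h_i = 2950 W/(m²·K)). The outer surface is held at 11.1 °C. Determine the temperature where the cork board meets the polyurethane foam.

T = 53.1 °C

Resistance network (inner→outer):
  R'_conv,in = 1/(2πr h) = 1/(2π·0.0689·2950) = 7.830×10^-4 m·K/W
  R'_copper = ln(0.0737/0.0689)/(2πk) = 0.06735/(2π·342) = 3.134×10^-5 m·K/W
  R'_cork board = ln(0.120/0.0737)/(2πk) = 0.4875/(2π·0.0413) = 1.879 m·K/W
  R'_polyurethane foam = ln(0.189/0.120)/(2πk) = 0.4543/(2π·0.0302) = 2.394 m·K/W
ΣR = 7.830×10^-4 + 3.134×10^-5 + 1.879 + 2.394 = 4.274 m·K/W
Q' = ΔT/ΣR = (86.1 °C − 11.1 °C)/4.274 = 17.55 W/m
From the inner boundary to the cork board/polyurethane foam interface, ΣR_partial = 1.880 m·K/W.
T_interface = T_in − Q'·ΣR_partial = 86.1 °C − (17.55)(1.880) = 53.1 °C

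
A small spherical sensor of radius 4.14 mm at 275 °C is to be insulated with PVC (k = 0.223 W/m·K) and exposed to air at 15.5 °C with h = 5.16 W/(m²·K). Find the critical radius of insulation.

For a sphere, r_cr = 2k_ins/h = 2·0.223/5.16 = 0.0864 m = 8.64 cm

r_cr = 8.64 cm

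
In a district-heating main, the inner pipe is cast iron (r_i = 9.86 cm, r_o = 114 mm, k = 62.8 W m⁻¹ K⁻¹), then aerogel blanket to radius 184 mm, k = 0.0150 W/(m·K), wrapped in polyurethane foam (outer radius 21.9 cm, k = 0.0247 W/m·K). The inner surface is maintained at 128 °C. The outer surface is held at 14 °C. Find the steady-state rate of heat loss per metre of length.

Series thermal resistances, inner to outer:
  R'_cast iron = ln(0.114/0.0986)/(2πk) = 0.1451/(2π·62.8) = 3.678×10^-4 m·K/W
  R'_aerogel blanket = ln(0.184/0.114)/(2πk) = 0.4787/(2π·0.0150) = 5.080 m·K/W
  R'_polyurethane foam = ln(0.219/0.184)/(2πk) = 0.1741/(2π·0.0247) = 1.122 m·K/W
ΣR = 3.678×10^-4 + 5.080 + 1.122 = 6.202 m·K/W
Q' = ΔT/ΣR = (128 °C − 14 °C)/6.202 = 18.4 W/m

Q' = 18.4 W/m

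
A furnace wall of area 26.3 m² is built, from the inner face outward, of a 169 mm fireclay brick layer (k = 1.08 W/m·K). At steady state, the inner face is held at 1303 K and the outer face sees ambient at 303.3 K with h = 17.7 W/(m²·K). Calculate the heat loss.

Series thermal resistances, inner to outer:
  R_fireclay brick = L/(kA) = 0.169/(1.08·26.3) = 0.005950 K/W
  R_conv,out = 1/(hA) = 1/(17.7·26.3) = 0.002148 K/W
ΣR = 0.005950 + 0.002148 = 0.008098 K/W
Q = ΔT/ΣR = (1303 K − 303.3 K)/0.008098 = 1.23×10^5 W

Q = 123 kW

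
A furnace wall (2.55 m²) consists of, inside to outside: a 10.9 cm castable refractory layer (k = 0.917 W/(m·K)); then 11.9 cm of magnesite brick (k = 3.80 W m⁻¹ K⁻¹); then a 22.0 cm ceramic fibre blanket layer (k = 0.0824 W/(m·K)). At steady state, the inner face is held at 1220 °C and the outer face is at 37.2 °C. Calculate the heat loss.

Q = 1070 W

Series thermal resistances, inner to outer:
  R_castable refractory = L/(kA) = 0.109/(0.917·2.55) = 0.04661 K/W
  R_magnesite brick = L/(kA) = 0.119/(3.80·2.55) = 0.01228 K/W
  R_ceramic fibre blanket = L/(kA) = 0.220/(0.0824·2.55) = 1.047 K/W
ΣR = 0.04661 + 0.01228 + 1.047 = 1.106 K/W
Q = ΔT/ΣR = (1220 °C − 37.2 °C)/1.106 = 1070 W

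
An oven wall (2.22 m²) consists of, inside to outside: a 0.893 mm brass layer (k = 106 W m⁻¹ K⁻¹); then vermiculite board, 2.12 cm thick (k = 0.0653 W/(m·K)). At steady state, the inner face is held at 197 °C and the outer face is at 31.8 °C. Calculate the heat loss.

Q = 1130 W

Resistance network (inner→outer):
  R_brass = L/(kA) = 8.93×10^-4/(106·2.22) = 3.795×10^-6 K/W
  R_vermiculite board = L/(kA) = 0.0212/(0.0653·2.22) = 0.1462 K/W
ΣR = 3.795×10^-6 + 0.1462 = 0.1462 K/W
Q = ΔT/ΣR = (197 °C − 31.8 °C)/0.1462 = 1130 W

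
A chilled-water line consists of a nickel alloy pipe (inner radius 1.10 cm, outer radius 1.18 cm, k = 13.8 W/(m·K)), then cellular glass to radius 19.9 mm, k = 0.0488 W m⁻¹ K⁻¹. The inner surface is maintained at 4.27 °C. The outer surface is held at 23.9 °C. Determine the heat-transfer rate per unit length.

Q' = 11.5 W/m

Resistance network (inner→outer):
  R'_nickel alloy = ln(0.0118/0.0110)/(2πk) = 0.07020/(2π·13.8) = 8.097×10^-4 m·K/W
  R'_cellular glass = ln(0.0199/0.0118)/(2πk) = 0.5226/(2π·0.0488) = 1.704 m·K/W
ΣR = 8.097×10^-4 + 1.704 = 1.705 m·K/W
Q' = ΔT/ΣR = (4.27 °C − 23.9 °C)/1.705 = -11.5 W/m
(Negative Q' ⇒ heat flows inward; heat gain = 11.5 W/m.)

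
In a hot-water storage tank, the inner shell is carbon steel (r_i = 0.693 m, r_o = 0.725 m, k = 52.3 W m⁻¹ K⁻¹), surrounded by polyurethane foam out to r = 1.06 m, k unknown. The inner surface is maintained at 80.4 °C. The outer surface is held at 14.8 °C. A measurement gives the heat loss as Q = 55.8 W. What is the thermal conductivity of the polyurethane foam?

ΣR = ΔT/Q = |80.4 − 14.8|/55.8 = 1.176 K/W
Known resistances:
  R_carbon steel = (1/0.693 − 1/0.725)/(4πk) = 0.06369/(4π·52.3) = 9.691×10^-5 K/W
R_polyurethane foam = ΣR − ΣR_known = 1.176 − 9.691×10^-5 = 1.176 K/W
(1/r₁−1/r₂)/(4πk) = 1.176 ⇒ k = 0.4359/(4π·1.176) = 0.0295 W/m·K

k = 0.0295 W/m·K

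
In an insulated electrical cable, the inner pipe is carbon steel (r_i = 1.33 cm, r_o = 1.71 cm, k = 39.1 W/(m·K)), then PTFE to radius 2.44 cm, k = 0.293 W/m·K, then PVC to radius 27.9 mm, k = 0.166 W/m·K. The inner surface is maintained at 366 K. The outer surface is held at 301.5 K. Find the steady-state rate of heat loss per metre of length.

Q' = 200 W/m

Treat each layer as a resistance in series:
  R'_carbon steel = ln(0.0171/0.0133)/(2πk) = 0.2513/(2π·39.1) = 0.001023 m·K/W
  R'_PTFE = ln(0.0244/0.0171)/(2πk) = 0.3555/(2π·0.293) = 0.1931 m·K/W
  R'_PVC = ln(0.0279/0.0244)/(2πk) = 0.1340/(2π·0.166) = 0.1285 m·K/W
ΣR = 0.001023 + 0.1931 + 0.1285 = 0.3226 m·K/W
Q' = ΔT/ΣR = (366 K − 301.5 K)/0.3226 = 200 W/m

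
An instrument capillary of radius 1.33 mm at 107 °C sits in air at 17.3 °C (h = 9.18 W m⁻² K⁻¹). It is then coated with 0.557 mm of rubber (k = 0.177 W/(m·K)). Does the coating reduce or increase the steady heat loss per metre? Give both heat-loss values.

increases: 6.88 → 9.44 W/m

Critical radius for a cylinder: r_cr = k/h = 0.0193 m = 1.93 cm.
Outer radius after coating: r₂ = 0.00133 + 5.57×10^-4 = 0.001887 m.
Since r₁ < r_cr and r₂ ≤ r_cr, the coating moves toward the maximum at r_cr — heat loss rises.
Bare: R = 1/(2πr₁h) = 13.04 m·K/W; Q = 89.7/13.04 = 6.88 W/m.
Coated: R = R_cond + R_conv = 9.502 m·K/W; Q = 89.7/9.502 = 9.44 W/m.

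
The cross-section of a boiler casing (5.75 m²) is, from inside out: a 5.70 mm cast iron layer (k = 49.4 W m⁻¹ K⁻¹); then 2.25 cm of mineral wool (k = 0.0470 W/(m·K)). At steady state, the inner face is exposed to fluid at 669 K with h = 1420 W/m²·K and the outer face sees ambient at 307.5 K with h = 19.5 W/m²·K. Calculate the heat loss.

Resistance network (inner→outer):
  R_conv,in = 1/(hA) = 1/(1420·5.75) = 1.225×10^-4 K/W
  R_cast iron = L/(kA) = 0.00570/(49.4·5.75) = 2.007×10^-5 K/W
  R_mineral wool = L/(kA) = 0.0225/(0.0470·5.75) = 0.08326 K/W
  R_conv,out = 1/(hA) = 1/(19.5·5.75) = 0.008919 K/W
ΣR = 1.225×10^-4 + 2.007×10^-5 + 0.08326 + 0.008919 = 0.09232 K/W
Q = ΔT/ΣR = (669 K − 307.5 K)/0.09232 = 3920 W

Q = 3.92 kW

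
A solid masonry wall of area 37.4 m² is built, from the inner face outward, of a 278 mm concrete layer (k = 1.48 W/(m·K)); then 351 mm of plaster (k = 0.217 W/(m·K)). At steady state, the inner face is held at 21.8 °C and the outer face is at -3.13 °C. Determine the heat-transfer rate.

Q = 516 W

Treat each layer as a resistance in series:
  R_concrete = L/(kA) = 0.278/(1.48·37.4) = 0.005022 K/W
  R_plaster = L/(kA) = 0.351/(0.217·37.4) = 0.04325 K/W
ΣR = 0.005022 + 0.04325 = 0.04827 K/W
Q = ΔT/ΣR = (21.8 °C − -3.13 °C)/0.04827 = 516 W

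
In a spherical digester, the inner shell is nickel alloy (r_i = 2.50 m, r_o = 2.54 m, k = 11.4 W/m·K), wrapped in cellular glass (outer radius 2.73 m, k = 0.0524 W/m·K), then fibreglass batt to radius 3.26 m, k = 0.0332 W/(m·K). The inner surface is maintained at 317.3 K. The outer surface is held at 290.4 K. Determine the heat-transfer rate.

Q = 146 W

Resistance network (inner→outer):
  R_nickel alloy = (1/2.50 − 1/2.54)/(4πk) = 0.006299/(4π·11.4) = 4.397×10^-5 K/W
  R_cellular glass = (1/2.54 − 1/2.73)/(4πk) = 0.02740/(4π·0.0524) = 0.04161 K/W
  R_fibreglass batt = (1/2.73 − 1/3.26)/(4πk) = 0.05955/(4π·0.0332) = 0.1427 K/W
ΣR = 4.397×10^-5 + 0.04161 + 0.1427 = 0.1844 K/W
Q = ΔT/ΣR = (317.3 K − 290.4 K)/0.1844 = 146 W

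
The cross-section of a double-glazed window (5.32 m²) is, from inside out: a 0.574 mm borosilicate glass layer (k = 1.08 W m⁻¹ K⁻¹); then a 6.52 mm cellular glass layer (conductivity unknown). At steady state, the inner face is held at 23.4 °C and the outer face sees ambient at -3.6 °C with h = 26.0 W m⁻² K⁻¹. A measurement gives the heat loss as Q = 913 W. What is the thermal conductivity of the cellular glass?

k = 0.0551 W/m·K

ΣR = ΔT/Q = |23.4 − -3.6|/913 = 0.02957 K/W
Known resistances:
  R_borosilicate glass = L/(kA) = 5.74×10^-4/(1.08·5.32) = 9.990×10^-5 K/W
  R_conv,out = 1/(hA) = 1/(26.0·5.32) = 0.007230 K/W
R_cellular glass = ΣR − ΣR_known = 0.02957 − 0.007330 = 0.02224 K/W
L/(kA) = 0.02224 ⇒ k = 0.00652/(0.02224·5.32) = 0.0551 W/m·K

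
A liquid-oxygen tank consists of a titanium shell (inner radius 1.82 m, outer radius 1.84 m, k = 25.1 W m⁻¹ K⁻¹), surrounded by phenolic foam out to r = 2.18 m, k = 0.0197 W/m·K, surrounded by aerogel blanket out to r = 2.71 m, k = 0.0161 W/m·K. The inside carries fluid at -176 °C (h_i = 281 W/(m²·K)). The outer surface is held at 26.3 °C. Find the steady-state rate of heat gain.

Q = 257 W

Resistance network (inner→outer):
  R_conv,in = 1/(4πr²h) = 1/(4π·1.82²·281) = 8.550×10^-5 K/W
  R_titanium = (1/1.82 − 1/1.84)/(4πk) = 0.005972/(4π·25.1) = 1.893×10^-5 K/W
  R_phenolic foam = (1/1.84 − 1/2.18)/(4πk) = 0.08476/(4π·0.0197) = 0.3424 K/W
  R_aerogel blanket = (1/2.18 − 1/2.71)/(4πk) = 0.08971/(4π·0.0161) = 0.4434 K/W
ΣR = 8.550×10^-5 + 1.893×10^-5 + 0.3424 + 0.4434 = 0.7859 K/W
Q = ΔT/ΣR = (-176 °C − 26.3 °C)/0.7859 = -257 W
(Negative Q ⇒ heat flows inward; heat gain = 257 W.)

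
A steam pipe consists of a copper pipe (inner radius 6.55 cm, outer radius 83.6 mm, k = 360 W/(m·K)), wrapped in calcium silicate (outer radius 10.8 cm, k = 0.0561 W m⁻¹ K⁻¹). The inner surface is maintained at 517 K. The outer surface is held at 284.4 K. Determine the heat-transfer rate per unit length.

Q' = 320 W/m

Treat each layer as a resistance in series:
  R'_copper = ln(0.0836/0.0655)/(2πk) = 0.2440/(2π·360) = 1.079×10^-4 m·K/W
  R'_calcium silicate = ln(0.108/0.0836)/(2πk) = 0.2561/(2π·0.0561) = 0.7265 m·K/W
ΣR = 1.079×10^-4 + 0.7265 = 0.7266 m·K/W
Q' = ΔT/ΣR = (517 K − 284.4 K)/0.7266 = 320 W/m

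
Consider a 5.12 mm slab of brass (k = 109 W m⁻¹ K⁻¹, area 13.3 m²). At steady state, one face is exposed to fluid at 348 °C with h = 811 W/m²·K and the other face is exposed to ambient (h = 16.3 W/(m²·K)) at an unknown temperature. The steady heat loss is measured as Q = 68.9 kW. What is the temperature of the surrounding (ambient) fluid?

Sum the resistances:
  R_conv,in = 1/(hA) = 1/(811·13.3) = 9.271×10^-5 K/W
  R_brass = L/(kA) = 0.00512/(109·13.3) = 3.532×10^-6 K/W
  R_conv,out = 1/(hA) = 1/(16.3·13.3) = 0.004613 K/W
ΣR = 0.004709 K/W
ΔT = Q·ΣR = 68900 × 0.004709 = 324.5 K
Heat flows outward, so T_out = T_in − ΔT = 348 − 324.5 = 23.5 °C

T_out = 23.5 °C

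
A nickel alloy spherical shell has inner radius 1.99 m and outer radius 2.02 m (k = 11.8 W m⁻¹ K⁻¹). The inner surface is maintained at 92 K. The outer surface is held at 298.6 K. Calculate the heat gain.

Q = 4πk·ΔT/(1/r₁ − 1/r₂) = 4π × 11.8 × 206.6 / (1/1.99 − 1/2.02) = 4.10×10^6 W

Q = 4.10×10^6 W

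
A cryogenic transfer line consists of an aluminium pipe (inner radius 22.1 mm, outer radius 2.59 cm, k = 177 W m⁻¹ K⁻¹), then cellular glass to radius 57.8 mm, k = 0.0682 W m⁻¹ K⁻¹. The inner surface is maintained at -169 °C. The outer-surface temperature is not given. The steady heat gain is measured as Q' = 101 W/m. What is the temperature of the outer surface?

T_out = 20.2 °C

Series resistances:
  R'_aluminium = ln(0.0259/0.0221)/(2πk) = 0.1587/(2π·177) = 1.427×10^-4 m·K/W
  R'_cellular glass = ln(0.0578/0.0259)/(2πk) = 0.8027/(2π·0.0682) = 1.873 m·K/W
ΣR = 1.873 m·K/W
ΔT = Q'·ΣR = 101 × 1.873 = 189.2 K
Heat flows inward, so T_out = T_in + ΔT = -169 + 189.2 = 20.2 °C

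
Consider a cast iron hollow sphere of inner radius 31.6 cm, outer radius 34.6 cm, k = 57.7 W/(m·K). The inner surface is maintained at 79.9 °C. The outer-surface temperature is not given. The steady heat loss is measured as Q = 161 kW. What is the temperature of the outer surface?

T_out = 19.0 °C

Series resistances:
  R_cast iron = (1/0.316 − 1/0.346)/(4πk) = 0.2744/(4π·57.7) = 3.784×10^-4 K/W
ΣR = 3.784×10^-4 K/W
ΔT = Q·ΣR = 1.61×10^5 × 3.784×10^-4 = 60.92 K
Heat flows outward, so T_out = T_in − ΔT = 79.9 − 60.92 = 19.0 °C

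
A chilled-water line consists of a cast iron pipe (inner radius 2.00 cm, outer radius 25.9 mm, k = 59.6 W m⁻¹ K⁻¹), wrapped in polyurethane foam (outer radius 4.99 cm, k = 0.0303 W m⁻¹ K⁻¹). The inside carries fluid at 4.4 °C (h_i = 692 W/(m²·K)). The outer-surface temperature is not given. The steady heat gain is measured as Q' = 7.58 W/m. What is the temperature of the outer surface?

T_out = 30.6 °C

Sum the resistances:
  R'_conv,in = 1/(2πr h) = 1/(2π·0.0200·692) = 0.01150 m·K/W
  R'_cast iron = ln(0.0259/0.0200)/(2πk) = 0.2585/(2π·59.6) = 6.903×10^-4 m·K/W
  R'_polyurethane foam = ln(0.0499/0.0259)/(2πk) = 0.6558/(2π·0.0303) = 3.445 m·K/W
ΣR = 3.457 m·K/W
ΔT = Q'·ΣR = 7.58 × 3.457 = 26.20 K
Heat flows inward, so T_out = T_in + ΔT = 4.4 + 26.20 = 30.6 °C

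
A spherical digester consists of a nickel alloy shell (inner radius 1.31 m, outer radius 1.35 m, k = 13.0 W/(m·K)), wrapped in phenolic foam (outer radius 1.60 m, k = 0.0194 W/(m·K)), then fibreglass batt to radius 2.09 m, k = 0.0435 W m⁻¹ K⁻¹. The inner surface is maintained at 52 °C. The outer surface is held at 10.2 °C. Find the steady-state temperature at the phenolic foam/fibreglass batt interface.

T = 25.3 °C

Resistance network (inner→outer):
  R_nickel alloy = (1/1.31 − 1/1.35)/(4πk) = 0.02262/(4π·13.0) = 1.385×10^-4 K/W
  R_phenolic foam = (1/1.35 − 1/1.60)/(4πk) = 0.1157/(4π·0.0194) = 0.4748 K/W
  R_fibreglass batt = (1/1.60 − 1/2.09)/(4πk) = 0.1465/(4π·0.0435) = 0.2681 K/W
ΣR = 1.385×10^-4 + 0.4748 + 0.2681 = 0.7430 K/W
Q = ΔT/ΣR = (52 °C − 10.2 °C)/0.7430 = 56.26 W
From the inner boundary to the phenolic foam/fibreglass batt interface, ΣR_partial = 0.4749 K/W.
T_interface = T_in − Q·ΣR_partial = 52 °C − (56.26)(0.4749) = 25.3 °C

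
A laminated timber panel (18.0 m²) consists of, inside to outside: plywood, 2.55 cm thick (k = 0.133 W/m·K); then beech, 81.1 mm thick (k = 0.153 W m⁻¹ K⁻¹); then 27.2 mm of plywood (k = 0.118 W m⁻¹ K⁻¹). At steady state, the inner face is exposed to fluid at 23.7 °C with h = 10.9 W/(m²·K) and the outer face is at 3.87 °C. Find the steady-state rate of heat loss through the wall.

Q = 342 W

Resistance network (inner→outer):
  R_conv,in = 1/(hA) = 1/(10.9·18.0) = 0.005097 K/W
  R_plywood = L/(kA) = 0.0255/(0.133·18.0) = 0.01065 K/W
  R_beech = L/(kA) = 0.0811/(0.153·18.0) = 0.02945 K/W
  R_plywood = L/(kA) = 0.0272/(0.118·18.0) = 0.01281 K/W
ΣR = 0.005097 + 0.01065 + 0.02945 + 0.01281 = 0.05801 K/W
Q = ΔT/ΣR = (23.7 °C − 3.87 °C)/0.05801 = 342 W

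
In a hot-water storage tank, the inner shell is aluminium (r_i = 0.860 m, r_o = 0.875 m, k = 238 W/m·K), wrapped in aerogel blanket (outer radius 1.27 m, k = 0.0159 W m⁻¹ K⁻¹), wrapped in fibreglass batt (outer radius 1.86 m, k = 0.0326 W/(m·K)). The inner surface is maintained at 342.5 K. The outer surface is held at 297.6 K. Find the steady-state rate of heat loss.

Resistance network (inner→outer):
  R_aluminium = (1/0.860 − 1/0.875)/(4πk) = 0.01993/(4π·238) = 6.665×10^-6 K/W
  R_aerogel blanket = (1/0.875 − 1/1.27)/(4πk) = 0.3555/(4π·0.0159) = 1.779 K/W
  R_fibreglass batt = (1/1.27 − 1/1.86)/(4πk) = 0.2498/(4π·0.0326) = 0.6097 K/W
ΣR = 6.665×10^-6 + 1.779 + 0.6097 = 2.389 K/W
Q = ΔT/ΣR = (342.5 K − 297.6 K)/2.389 = 18.8 W

Q = 18.8 W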